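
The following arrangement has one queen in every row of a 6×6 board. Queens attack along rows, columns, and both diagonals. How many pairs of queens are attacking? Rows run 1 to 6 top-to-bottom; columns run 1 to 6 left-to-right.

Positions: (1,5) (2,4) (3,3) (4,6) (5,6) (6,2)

5

Same column: (4,6)–(5,6) (column 6).
Same diagonal: (1,5)–(2,4) (|1−2| = |5−4| = 1); (1,5)–(3,3) (|1−3| = |5−3| = 2); (2,4)–(3,3) (|2−3| = |4−3| = 1); (2,4)–(4,6) (|2−4| = |4−6| = 2).
Total attacking pairs: 5.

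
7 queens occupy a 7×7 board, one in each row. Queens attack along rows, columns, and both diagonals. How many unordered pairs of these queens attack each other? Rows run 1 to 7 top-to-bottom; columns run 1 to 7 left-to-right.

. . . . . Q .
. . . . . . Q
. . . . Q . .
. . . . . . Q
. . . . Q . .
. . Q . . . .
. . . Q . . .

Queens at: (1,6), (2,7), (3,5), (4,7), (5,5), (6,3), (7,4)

Same column: (2,7)–(4,7) (column 7); (3,5)–(5,5) (column 5).
Same diagonal: (1,6)–(2,7) (|1−2| = |6−7| = 1); (2,7)–(6,3) (|2−6| = |7−3| = 4); (4,7)–(7,4) (|4−7| = |7−4| = 3); (6,3)–(7,4) (|6−7| = |3−4| = 1).
Total attacking pairs: 6.

6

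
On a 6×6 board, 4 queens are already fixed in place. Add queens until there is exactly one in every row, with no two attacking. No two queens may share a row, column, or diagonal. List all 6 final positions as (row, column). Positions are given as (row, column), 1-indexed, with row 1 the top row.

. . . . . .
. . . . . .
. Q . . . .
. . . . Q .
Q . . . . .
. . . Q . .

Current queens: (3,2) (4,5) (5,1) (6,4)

(1,3) (2,6) (3,2) (4,5) (5,1) (6,4)

Row 1: attacked by (3,2)→{2,4}; (4,5)→{2,5}; (5,1)→{1,5}; (6,4)→{4}. Safe: 3, 6. Place at column 3.
Row 2: attacked by (1,3)→{2,3,4}; (3,2)→{1,2,3}; (4,5)→{3,5}; (5,1)→{1,4}; (6,4)→{4}. Safe: 6. Place at column 6.
Columns [3, 6, 2, 5, 1, 4], r−c [-2, -4, 1, -1, 4, 2], r+c [4, 8, 5, 9, 6, 10] are all distinct, so no two queens attack.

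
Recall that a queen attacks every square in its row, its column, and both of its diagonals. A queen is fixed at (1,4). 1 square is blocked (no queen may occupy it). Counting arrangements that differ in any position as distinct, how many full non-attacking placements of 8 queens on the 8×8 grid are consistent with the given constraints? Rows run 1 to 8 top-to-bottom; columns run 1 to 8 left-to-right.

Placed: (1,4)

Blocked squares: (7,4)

18

Branch on row 2: col 1 → 2; col 2 → 6; col 6 → 3; col 7 → 4; col 8 → 3.
Sum: 2 + 6 + 3 + 4 + 3 = 18.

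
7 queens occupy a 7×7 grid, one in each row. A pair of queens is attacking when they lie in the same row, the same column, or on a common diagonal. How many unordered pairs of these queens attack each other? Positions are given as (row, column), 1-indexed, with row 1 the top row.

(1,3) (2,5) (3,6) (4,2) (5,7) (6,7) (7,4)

3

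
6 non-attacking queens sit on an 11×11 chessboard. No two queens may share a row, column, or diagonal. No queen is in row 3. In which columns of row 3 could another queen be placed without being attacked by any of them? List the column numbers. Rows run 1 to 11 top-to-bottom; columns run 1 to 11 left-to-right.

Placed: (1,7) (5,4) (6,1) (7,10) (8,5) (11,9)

columns 3, 8, 11

(1,7) attacks row 3 at column 7 and diagonals 5, 9.
(5,4) attacks row 3 at column 4 and diagonals 2, 6.
(6,1) attacks row 3 at column 1 and diagonals 4.
(7,10) attacks row 3 at column 10 and diagonals 6.
(8,5) attacks row 3 at column 5 and diagonals 10.
(11,9) attacks row 3 at column 9 and diagonals 1.
Attacked columns: {1, 2, 4, 5, 6, 7, 9, 10}. Safe: {3, 8, 11}.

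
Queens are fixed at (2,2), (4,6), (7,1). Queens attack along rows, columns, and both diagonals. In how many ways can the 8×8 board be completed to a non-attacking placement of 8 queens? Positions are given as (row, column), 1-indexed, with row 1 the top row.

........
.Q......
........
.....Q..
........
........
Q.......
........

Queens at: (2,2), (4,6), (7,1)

1

Branch on row 1: col 4 → 0; col 5 → 1; col 8 → 0.
Sum: 0 + 1 + 0 = 1.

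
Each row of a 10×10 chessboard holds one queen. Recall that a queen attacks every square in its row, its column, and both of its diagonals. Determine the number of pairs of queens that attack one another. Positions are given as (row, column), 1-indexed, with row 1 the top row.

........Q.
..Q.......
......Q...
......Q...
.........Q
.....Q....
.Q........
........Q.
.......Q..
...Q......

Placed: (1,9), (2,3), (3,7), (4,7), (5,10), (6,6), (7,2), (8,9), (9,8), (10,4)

Same column: (1,9)–(8,9) (column 9); (3,7)–(4,7) (column 7).
Same diagonal: (1,9)–(3,7) (|1−3| = |9−7| = 2); (2,3)–(8,9) (|2−8| = |3−9| = 6); (8,9)–(9,8) (|8−9| = |9−8| = 1).
Total attacking pairs: 5.

5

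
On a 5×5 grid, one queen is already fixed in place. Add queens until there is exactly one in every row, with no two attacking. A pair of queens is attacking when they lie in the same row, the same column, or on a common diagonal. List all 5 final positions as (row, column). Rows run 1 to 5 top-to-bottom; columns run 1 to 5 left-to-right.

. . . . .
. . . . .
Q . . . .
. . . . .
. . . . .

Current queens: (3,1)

Row 1: attacked by (3,1)→{1,3}. Safe: 2, 4, 5. Place at column 2.
Row 2: attacked by (1,2)→{1,2,3}; (3,1)→{1,2}. Safe: 4, 5. Place at column 4.
Row 4: attacked by (1,2)→{2,5}; (2,4)→{2,4}; (3,1)→{1,2}. Safe: 3. Place at column 3.
Row 5: attacked by (1,2)→{2}; (2,4)→{1,4}; (3,1)→{1,3}; (4,3)→{2,3,4}. Safe: 5. Place at column 5.
Columns [2, 4, 1, 3, 5], r−c [-1, -2, 2, 1, 0], r+c [3, 6, 4, 7, 10] are all distinct, so no two queens attack.

(1,2) (2,4) (3,1) (4,3) (5,5)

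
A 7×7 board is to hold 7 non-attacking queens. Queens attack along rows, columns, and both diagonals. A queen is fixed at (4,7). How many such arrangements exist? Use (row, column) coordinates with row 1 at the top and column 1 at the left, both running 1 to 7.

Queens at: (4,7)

6

Branch on row 1: col 1 → 1; col 2 → 2; col 3 → 0; col 5 → 1; col 6 → 2.
Sum: 1 + 2 + 0 + 1 + 2 = 6.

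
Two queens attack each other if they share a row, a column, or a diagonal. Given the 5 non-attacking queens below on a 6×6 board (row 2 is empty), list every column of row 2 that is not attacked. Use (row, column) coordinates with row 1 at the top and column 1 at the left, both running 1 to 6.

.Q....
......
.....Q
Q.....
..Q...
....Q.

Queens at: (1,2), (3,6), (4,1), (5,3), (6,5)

(1,2) attacks row 2 at column 2 and diagonals 1, 3.
(3,6) attacks row 2 at column 6 and diagonals 5.
(4,1) attacks row 2 at column 1 and diagonals 3.
(5,3) attacks row 2 at column 3 and diagonals 6.
(6,5) attacks row 2 at column 5 and diagonals 1.
Attacked columns: {1, 2, 3, 5, 6}. Safe: {4}.

columns 4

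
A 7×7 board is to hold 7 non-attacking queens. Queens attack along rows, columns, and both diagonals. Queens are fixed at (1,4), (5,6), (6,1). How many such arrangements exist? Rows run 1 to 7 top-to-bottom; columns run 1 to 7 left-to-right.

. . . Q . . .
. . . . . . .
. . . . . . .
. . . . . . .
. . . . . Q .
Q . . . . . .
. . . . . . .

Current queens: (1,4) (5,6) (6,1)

Branch on row 2: col 2 → 0; col 7 → 1.
Sum: 0 + 1 = 1.

1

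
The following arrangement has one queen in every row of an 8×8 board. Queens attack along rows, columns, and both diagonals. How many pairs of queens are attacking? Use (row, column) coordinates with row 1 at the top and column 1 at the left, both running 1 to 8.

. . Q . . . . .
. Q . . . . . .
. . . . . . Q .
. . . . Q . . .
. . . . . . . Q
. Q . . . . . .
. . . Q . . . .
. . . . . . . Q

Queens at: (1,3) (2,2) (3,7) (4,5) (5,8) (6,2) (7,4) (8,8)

Same column: (2,2)–(6,2) (column 2); (5,8)–(8,8) (column 8).
Same diagonal: (1,3)–(2,2) (|1−2| = |3−2| = 1); (2,2)–(8,8) (|2−8| = |2−8| = 6).
Total attacking pairs: 4.

4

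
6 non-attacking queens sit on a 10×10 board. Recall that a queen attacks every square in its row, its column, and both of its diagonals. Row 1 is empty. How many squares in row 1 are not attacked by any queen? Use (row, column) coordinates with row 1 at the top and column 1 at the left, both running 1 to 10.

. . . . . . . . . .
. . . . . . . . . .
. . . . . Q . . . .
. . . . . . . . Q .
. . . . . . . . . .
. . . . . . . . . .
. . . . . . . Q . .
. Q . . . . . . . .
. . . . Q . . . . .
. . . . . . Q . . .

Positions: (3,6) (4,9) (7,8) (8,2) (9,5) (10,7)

3

(3,6) attacks row 1 at column 6 and diagonals 4, 8.
(4,9) attacks row 1 at column 9 and diagonals 6.
(7,8) attacks row 1 at column 8 and diagonals 2.
(8,2) attacks row 1 at column 2 and diagonals 9.
(9,5) attacks row 1 at column 5.
(10,7) attacks row 1 at column 7.
Attacked columns: {2, 4, 5, 6, 7, 8, 9}. Safe: {1, 3, 10}.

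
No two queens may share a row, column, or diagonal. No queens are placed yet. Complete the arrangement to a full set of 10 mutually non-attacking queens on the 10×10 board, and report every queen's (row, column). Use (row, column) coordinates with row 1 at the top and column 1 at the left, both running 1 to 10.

Row 1: Safe: 1, 2, 3, 4, 5, 6, 7, 8, 9, 10. Place at column 7.
Row 2: attacked by (1,7)→{6,7,8}. Safe: 1, 2, 3, 4, 5, 9, 10. Place at column 3.
Row 3: attacked by (1,7)→{5,7,9}; (2,3)→{2,3,4}. Safe: 1, 6, 8, 10. Place at column 6.
Row 4: attacked by (1,7)→{4,7,10}; (2,3)→{1,3,5}; (3,6)→{5,6,7}. Safe: 2, 8, 9. Place at column 9.
Row 5: attacked by (1,7)→{3,7}; (2,3)→{3,6}; (3,6)→{4,6,8}; (4,9)→{8,9,10}. Safe: 1, 2, 5. Place at column 5.
Row 6: attacked by (1,7)→{2,7}; (2,3)→{3,7}; (3,6)→{3,6,9}; (4,9)→{7,9}; (5,5)→{4,5,6}. Safe: 1, 8, 10. Place at column 1.
Row 7: attacked by (1,7)→{1,7}; (2,3)→{3,8}; (3,6)→{2,6,10}; (4,9)→{6,9}; (5,5)→{3,5,7}; (6,1)→{1,2}. Safe: 4. Place at column 4.
Row 8: attacked by (1,7)→{7}; (2,3)→{3,9}; (3,6)→{1,6}; (4,9)→{5,9}; (5,5)→{2,5,8}; (6,1)→{1,3}; (7,4)→{3,4,5}. Safe: 10. Place at column 10.
Row 9: attacked by (1,7)→{7}; (2,3)→{3,10}; (3,6)→{6}; (4,9)→{4,9}; (5,5)→{1,5,9}; (6,1)→{1,4}; (7,4)→{2,4,6}; (8,10)→{9,10}. Safe: 8. Place at column 8.
Row 10: attacked by (1,7)→{7}; (2,3)→{3}; (3,6)→{6}; (4,9)→{3,9}; (5,5)→{5,10}; (6,1)→{1,5}; (7,4)→{1,4,7}; (8,10)→{8,10}; (9,8)→{7,8,9}. Safe: 2. Place at column 2.
Columns [7, 3, 6, 9, 5, 1, 4, 10, 8, 2], r−c [-6, -1, -3, -5, 0, 5, 3, -2, 1, 8], r+c [8, 5, 9, 13, 10, 7, 11, 18, 17, 12] are all distinct, so no two queens attack.

(1,7) (2,3) (3,6) (4,9) (5,5) (6,1) (7,4) (8,10) (9,8) (10,2)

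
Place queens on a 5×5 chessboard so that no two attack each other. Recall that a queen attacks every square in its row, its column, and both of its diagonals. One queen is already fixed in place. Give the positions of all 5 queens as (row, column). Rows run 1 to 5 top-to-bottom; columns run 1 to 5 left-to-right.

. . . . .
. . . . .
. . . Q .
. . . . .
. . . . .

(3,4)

Row 1: attacked by (3,4)→{2,4}. Safe: 1, 3, 5. Place at column 5.
Row 2: attacked by (1,5)→{4,5}; (3,4)→{3,4,5}. Safe: 1, 2. Place at column 2.
Row 4: attacked by (1,5)→{2,5}; (2,2)→{2,4}; (3,4)→{3,4,5}. Safe: 1. Place at column 1.
Row 5: attacked by (1,5)→{1,5}; (2,2)→{2,5}; (3,4)→{2,4}; (4,1)→{1,2}. Safe: 3. Place at column 3.
Columns [5, 2, 4, 1, 3], r−c [-4, 0, -1, 3, 2], r+c [6, 4, 7, 5, 8] are all distinct, so no two queens attack.

(1,5) (2,2) (3,4) (4,1) (5,3)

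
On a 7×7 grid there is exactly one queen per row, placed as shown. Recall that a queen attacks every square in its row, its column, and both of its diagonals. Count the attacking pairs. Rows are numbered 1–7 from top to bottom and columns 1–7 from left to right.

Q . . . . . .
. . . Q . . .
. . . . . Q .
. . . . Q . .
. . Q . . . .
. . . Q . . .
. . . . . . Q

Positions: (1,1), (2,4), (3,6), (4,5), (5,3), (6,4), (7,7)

Same column: (2,4)–(6,4) (column 4).
Same diagonal: (1,1)–(7,7) (|1−7| = |1−7| = 6); (3,6)–(4,5) (|3−4| = |6−5| = 1); (5,3)–(6,4) (|5−6| = |3−4| = 1).
Total attacking pairs: 4.

4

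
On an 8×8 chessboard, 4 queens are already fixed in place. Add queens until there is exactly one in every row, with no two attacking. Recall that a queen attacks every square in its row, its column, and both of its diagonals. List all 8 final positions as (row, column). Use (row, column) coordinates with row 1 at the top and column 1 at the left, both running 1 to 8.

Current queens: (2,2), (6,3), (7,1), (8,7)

(1,5) (2,2) (3,4) (4,6) (5,8) (6,3) (7,1) (8,7)

Row 1: attacked by (2,2)→{1,2,3}; (6,3)→{3,8}; (7,1)→{1,7}; (8,7)→{7}. Safe: 4, 5, 6. Place at column 5.
Row 3: attacked by (1,5)→{3,5,7}; (2,2)→{1,2,3}; (6,3)→{3,6}; (7,1)→{1,5}; (8,7)→{2,7}. Safe: 4, 8. Place at column 4.
Row 4: attacked by (1,5)→{2,5,8}; (2,2)→{2,4}; (3,4)→{3,4,5}; (6,3)→{1,3,5}; (7,1)→{1,4}; (8,7)→{3,7}. Safe: 6. Place at column 6.
Row 5: attacked by (1,5)→{1,5}; (2,2)→{2,5}; (3,4)→{2,4,6}; (4,6)→{5,6,7}; (6,3)→{2,3,4}; (7,1)→{1,3}; (8,7)→{4,7}. Safe: 8. Place at column 8.
Columns [5, 2, 4, 6, 8, 3, 1, 7], r−c [-4, 0, -1, -2, -3, 3, 6, 1], r+c [6, 4, 7, 10, 13, 9, 8, 15] are all distinct, so no two queens attack.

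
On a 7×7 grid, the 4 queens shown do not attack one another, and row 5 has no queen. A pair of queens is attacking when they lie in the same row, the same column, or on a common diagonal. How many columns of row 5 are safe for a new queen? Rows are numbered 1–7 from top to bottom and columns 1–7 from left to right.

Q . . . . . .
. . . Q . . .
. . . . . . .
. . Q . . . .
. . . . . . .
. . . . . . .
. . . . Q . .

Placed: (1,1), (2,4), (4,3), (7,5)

1

(1,1) attacks row 5 at column 1 and diagonals 5.
(2,4) attacks row 5 at column 4 and diagonals 1, 7.
(4,3) attacks row 5 at column 3 and diagonals 2, 4.
(7,5) attacks row 5 at column 5 and diagonals 3, 7.
Attacked columns: {1, 2, 3, 4, 5, 7}. Safe: {6}.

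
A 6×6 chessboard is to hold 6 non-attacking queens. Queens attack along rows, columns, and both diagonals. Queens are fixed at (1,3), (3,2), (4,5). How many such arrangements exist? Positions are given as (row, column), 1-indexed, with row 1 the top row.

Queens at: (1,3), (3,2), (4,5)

Branch on row 2: col 6 → 1.
Sum: 1 = 1.

1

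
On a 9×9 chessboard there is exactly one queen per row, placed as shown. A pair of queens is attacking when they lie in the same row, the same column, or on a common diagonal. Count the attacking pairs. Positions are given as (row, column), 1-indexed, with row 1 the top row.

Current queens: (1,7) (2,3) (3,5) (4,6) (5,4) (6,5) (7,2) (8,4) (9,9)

Same column: (3,5)–(6,5) (column 5); (5,4)–(8,4) (column 4).
Same diagonal: (1,7)–(3,5) (|1−3| = |7−5| = 2); (3,5)–(4,6) (|3−4| = |5−6| = 1); (5,4)–(6,5) (|5−6| = |4−5| = 1); (5,4)–(7,2) (|5−7| = |4−2| = 2).
Total attacking pairs: 6.

6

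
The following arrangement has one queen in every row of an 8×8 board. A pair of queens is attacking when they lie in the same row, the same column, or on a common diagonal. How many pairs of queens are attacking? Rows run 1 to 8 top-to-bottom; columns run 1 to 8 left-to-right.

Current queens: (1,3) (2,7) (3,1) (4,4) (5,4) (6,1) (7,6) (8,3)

7

Same column: (1,3)–(8,3) (column 3); (3,1)–(6,1) (column 1); (4,4)–(5,4) (column 4).
Same diagonal: (1,3)–(3,1) (|1−3| = |3−1| = 2); (2,7)–(5,4) (|2−5| = |7−4| = 3); (5,4)–(7,6) (|5−7| = |4−6| = 2); (6,1)–(8,3) (|6−8| = |1−3| = 2).
Total attacking pairs: 7.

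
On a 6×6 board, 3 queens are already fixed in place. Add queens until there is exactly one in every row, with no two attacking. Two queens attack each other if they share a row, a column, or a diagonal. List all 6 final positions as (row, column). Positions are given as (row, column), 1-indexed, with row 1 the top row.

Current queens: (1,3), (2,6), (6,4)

Row 3: attacked by (1,3)→{1,3,5}; (2,6)→{5,6}; (6,4)→{1,4}. Safe: 2. Place at column 2.
Row 4: attacked by (1,3)→{3,6}; (2,6)→{4,6}; (3,2)→{1,2,3}; (6,4)→{2,4,6}. Safe: 5. Place at column 5.
Row 5: attacked by (1,3)→{3}; (2,6)→{3,6}; (3,2)→{2,4}; (4,5)→{4,5,6}; (6,4)→{3,4,5}. Safe: 1. Place at column 1.
Columns [3, 6, 2, 5, 1, 4], r−c [-2, -4, 1, -1, 4, 2], r+c [4, 8, 5, 9, 6, 10] are all distinct, so no two queens attack.

(1,3) (2,6) (3,2) (4,5) (5,1) (6,4)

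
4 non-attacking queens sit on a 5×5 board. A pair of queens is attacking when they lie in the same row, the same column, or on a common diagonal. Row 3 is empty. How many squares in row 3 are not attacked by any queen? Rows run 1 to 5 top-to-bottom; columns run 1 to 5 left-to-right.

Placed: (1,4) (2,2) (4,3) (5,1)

1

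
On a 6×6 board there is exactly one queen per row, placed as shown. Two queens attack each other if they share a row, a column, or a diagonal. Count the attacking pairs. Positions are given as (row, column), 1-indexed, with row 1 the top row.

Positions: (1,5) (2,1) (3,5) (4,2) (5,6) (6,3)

Same column: (1,5)–(3,5) (column 5).
Same diagonal: (1,5)–(4,2) (|1−4| = |5−2| = 3).
Total attacking pairs: 2.

2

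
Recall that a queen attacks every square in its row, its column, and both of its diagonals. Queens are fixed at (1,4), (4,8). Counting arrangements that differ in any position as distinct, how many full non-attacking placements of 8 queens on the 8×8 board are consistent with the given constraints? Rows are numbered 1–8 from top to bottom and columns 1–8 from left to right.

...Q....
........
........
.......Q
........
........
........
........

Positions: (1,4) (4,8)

5

Branch on row 2: col 1 → 2; col 2 → 1; col 7 → 2.
Sum: 2 + 1 + 2 = 5.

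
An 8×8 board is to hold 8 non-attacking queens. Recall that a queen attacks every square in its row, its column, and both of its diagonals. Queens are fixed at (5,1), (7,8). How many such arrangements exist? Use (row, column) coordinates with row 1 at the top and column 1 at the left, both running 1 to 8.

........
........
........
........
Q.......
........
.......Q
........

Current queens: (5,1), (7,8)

3

Branch on row 1: col 3 → 1; col 4 → 1; col 6 → 0; col 7 → 1.
Sum: 1 + 1 + 0 + 1 = 3.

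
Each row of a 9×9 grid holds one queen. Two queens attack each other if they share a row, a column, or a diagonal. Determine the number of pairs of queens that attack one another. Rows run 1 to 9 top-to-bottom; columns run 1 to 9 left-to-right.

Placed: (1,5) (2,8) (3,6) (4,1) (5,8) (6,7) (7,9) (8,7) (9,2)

Same column: (2,8)–(5,8) (column 8); (6,7)–(8,7) (column 7).
Same diagonal: (3,6)–(5,8) (|3−5| = |6−8| = 2); (5,8)–(6,7) (|5−6| = |8−7| = 1).
Total attacking pairs: 4.

4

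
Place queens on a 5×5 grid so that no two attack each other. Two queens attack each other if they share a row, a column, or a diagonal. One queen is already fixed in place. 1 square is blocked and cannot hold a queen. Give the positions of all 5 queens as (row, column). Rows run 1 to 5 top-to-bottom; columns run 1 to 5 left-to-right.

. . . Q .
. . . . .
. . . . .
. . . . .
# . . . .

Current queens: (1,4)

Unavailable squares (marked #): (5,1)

(1,4) (2,1) (3,3) (4,5) (5,2)

Row 2: attacked by (1,4)→{3,4,5}. Safe: 1, 2. Place at column 1.
Row 3: attacked by (1,4)→{2,4}; (2,1)→{1,2}. Safe: 3, 5. Place at column 3.
Row 4: attacked by (1,4)→{1,4}; (2,1)→{1,3}; (3,3)→{2,3,4}. Safe: 5. Place at column 5.
Row 5: attacked by (1,4)→{4}; (2,1)→{1,4}; (3,3)→{1,3,5}; (4,5)→{4,5}. Blocked: 1. Safe: 2. Place at column 2.
Columns [4, 1, 3, 5, 2], r−c [-3, 1, 0, -1, 3], r+c [5, 3, 6, 9, 7] are all distinct, so no two queens attack.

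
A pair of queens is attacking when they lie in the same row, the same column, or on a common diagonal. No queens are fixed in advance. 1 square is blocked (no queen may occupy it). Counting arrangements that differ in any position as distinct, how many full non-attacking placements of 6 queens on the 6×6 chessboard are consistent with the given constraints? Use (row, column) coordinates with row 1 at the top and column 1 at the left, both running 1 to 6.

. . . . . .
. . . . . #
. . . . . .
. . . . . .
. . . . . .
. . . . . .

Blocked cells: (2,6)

3

Branch on row 1: col 1 → 0; col 2 → 1; col 3 → 0; col 4 → 1; col 5 → 1; col 6 → 0.
Sum: 0 + 1 + 0 + 1 + 1 + 0 = 3.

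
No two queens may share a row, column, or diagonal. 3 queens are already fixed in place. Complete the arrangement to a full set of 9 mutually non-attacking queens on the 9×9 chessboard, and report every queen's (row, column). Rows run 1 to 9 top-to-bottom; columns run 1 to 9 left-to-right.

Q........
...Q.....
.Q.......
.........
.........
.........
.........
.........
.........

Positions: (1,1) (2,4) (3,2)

Row 4: attacked by (1,1)→{1,4}; (2,4)→{2,4,6}; (3,2)→{1,2,3}. Safe: 5, 7, 8, 9. Place at column 8.
Row 5: attacked by (1,1)→{1,5}; (2,4)→{1,4,7}; (3,2)→{2,4}; (4,8)→{7,8,9}. Safe: 3, 6. Place at column 6.
Row 6: attacked by (1,1)→{1,6}; (2,4)→{4,8}; (3,2)→{2,5}; (4,8)→{6,8}; (5,6)→{5,6,7}. Safe: 3, 9. Place at column 9.
Row 7: attacked by (1,1)→{1,7}; (2,4)→{4,9}; (3,2)→{2,6}; (4,8)→{5,8}; (5,6)→{4,6,8}; (6,9)→{8,9}. Safe: 3. Place at column 3.
Row 8: attacked by (1,1)→{1,8}; (2,4)→{4}; (3,2)→{2,7}; (4,8)→{4,8}; (5,6)→{3,6,9}; (6,9)→{7,9}; (7,3)→{2,3,4}. Safe: 5. Place at column 5.
Row 9: attacked by (1,1)→{1,9}; (2,4)→{4}; (3,2)→{2,8}; (4,8)→{3,8}; (5,6)→{2,6}; (6,9)→{6,9}; (7,3)→{1,3,5}; (8,5)→{4,5,6}. Safe: 7. Place at column 7.
Columns [1, 4, 2, 8, 6, 9, 3, 5, 7], r−c [0, -2, 1, -4, -1, -3, 4, 3, 2], r+c [2, 6, 5, 12, 11, 15, 10, 13, 16] are all distinct, so no two queens attack.

(1,1) (2,4) (3,2) (4,8) (5,6) (6,9) (7,3) (8,5) (9,7)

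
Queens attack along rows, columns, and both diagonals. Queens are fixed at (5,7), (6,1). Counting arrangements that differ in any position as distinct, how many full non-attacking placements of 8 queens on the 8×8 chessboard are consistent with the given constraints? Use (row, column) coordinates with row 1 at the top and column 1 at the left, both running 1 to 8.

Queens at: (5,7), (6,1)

3

Branch on row 1: col 2 → 0; col 4 → 2; col 5 → 1; col 8 → 0.
Sum: 0 + 2 + 1 + 0 = 3.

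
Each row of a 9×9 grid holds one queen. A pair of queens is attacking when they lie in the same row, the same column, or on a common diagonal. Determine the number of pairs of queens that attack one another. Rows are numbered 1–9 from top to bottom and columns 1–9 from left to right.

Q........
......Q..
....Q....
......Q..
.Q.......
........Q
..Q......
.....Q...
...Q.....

2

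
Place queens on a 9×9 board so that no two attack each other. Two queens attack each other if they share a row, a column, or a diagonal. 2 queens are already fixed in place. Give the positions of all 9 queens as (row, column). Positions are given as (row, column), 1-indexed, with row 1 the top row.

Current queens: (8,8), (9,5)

Row 1: attacked by (8,8)→{1,8}; (9,5)→{5}. Safe: 2, 3, 4, 6, 7, 9. Place at column 2.
Row 2: attacked by (1,2)→{1,2,3}; (8,8)→{2,8}; (9,5)→{5}. Safe: 4, 6, 7, 9. Place at column 7.
Row 3: attacked by (1,2)→{2,4}; (2,7)→{6,7,8}; (8,8)→{3,8}; (9,5)→{5}. Safe: 1, 9. Place at column 9.
Row 4: attacked by (1,2)→{2,5}; (2,7)→{5,7,9}; (3,9)→{8,9}; (8,8)→{4,8}; (9,5)→{5}. Safe: 1, 3, 6. Place at column 6.
Row 5: attacked by (1,2)→{2,6}; (2,7)→{4,7}; (3,9)→{7,9}; (4,6)→{5,6,7}; (8,8)→{5,8}; (9,5)→{1,5,9}. Safe: 3. Place at column 3.
Row 6: attacked by (1,2)→{2,7}; (2,7)→{3,7}; (3,9)→{6,9}; (4,6)→{4,6,8}; (5,3)→{2,3,4}; (8,8)→{6,8}; (9,5)→{2,5,8}. Safe: 1. Place at column 1.
Row 7: attacked by (1,2)→{2,8}; (2,7)→{2,7}; (3,9)→{5,9}; (4,6)→{3,6,9}; (5,3)→{1,3,5}; (6,1)→{1,2}; (8,8)→{7,8,9}; (9,5)→{3,5,7}. Safe: 4. Place at column 4.
Columns [2, 7, 9, 6, 3, 1, 4, 8, 5], r−c [-1, -5, -6, -2, 2, 5, 3, 0, 4], r+c [3, 9, 12, 10, 8, 7, 11, 16, 14] are all distinct, so no two queens attack.

(1,2) (2,7) (3,9) (4,6) (5,3) (6,1) (7,4) (8,8) (9,5)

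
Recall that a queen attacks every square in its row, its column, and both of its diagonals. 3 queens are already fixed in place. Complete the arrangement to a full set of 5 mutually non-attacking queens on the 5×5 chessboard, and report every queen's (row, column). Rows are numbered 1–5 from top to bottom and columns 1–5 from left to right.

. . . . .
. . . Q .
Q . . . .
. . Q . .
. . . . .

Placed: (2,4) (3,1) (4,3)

Row 1: attacked by (2,4)→{3,4,5}; (3,1)→{1,3}; (4,3)→{3}. Safe: 2. Place at column 2.
Row 5: attacked by (1,2)→{2}; (2,4)→{1,4}; (3,1)→{1,3}; (4,3)→{2,3,4}. Safe: 5. Place at column 5.
Columns [2, 4, 1, 3, 5], r−c [-1, -2, 2, 1, 0], r+c [3, 6, 4, 7, 10] are all distinct, so no two queens attack.

(1,2) (2,4) (3,1) (4,3) (5,5)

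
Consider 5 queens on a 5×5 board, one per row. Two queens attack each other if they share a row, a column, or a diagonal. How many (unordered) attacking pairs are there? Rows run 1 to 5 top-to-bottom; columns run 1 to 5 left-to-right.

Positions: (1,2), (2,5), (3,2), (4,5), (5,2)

6

Same column: (1,2)–(3,2) (column 2); (1,2)–(5,2) (column 2); (2,5)–(4,5) (column 5); (3,2)–(5,2) (column 2).
Same diagonal: (1,2)–(4,5) (|1−4| = |2−5| = 3); (2,5)–(5,2) (|2−5| = |5−2| = 3).
Total attacking pairs: 6.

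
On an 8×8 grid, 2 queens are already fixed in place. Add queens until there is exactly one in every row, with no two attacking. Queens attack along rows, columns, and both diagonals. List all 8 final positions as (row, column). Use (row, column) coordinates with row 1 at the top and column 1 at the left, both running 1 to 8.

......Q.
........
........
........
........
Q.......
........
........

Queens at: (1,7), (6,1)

(1,7) (2,3) (3,8) (4,2) (5,5) (6,1) (7,6) (8,4)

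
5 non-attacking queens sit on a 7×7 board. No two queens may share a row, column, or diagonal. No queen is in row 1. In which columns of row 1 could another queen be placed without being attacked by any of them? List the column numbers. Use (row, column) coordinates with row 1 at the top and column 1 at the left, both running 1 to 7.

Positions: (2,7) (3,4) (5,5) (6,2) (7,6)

columns 3

(2,7) attacks row 1 at column 7 and diagonals 6.
(3,4) attacks row 1 at column 4 and diagonals 2, 6.
(5,5) attacks row 1 at column 5 and diagonals 1.
(6,2) attacks row 1 at column 2 and diagonals 7.
(7,6) attacks row 1 at column 6.
Attacked columns: {1, 2, 4, 5, 6, 7}. Safe: {3}.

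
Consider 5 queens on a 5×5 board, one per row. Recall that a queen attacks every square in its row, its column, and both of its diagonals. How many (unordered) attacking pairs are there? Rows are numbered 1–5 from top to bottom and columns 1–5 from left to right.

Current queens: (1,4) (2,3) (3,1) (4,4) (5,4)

Same column: (1,4)–(4,4) (column 4); (1,4)–(5,4) (column 4); (4,4)–(5,4) (column 4).
Same diagonal: (1,4)–(2,3) (|1−2| = |4−3| = 1).
Total attacking pairs: 4.

4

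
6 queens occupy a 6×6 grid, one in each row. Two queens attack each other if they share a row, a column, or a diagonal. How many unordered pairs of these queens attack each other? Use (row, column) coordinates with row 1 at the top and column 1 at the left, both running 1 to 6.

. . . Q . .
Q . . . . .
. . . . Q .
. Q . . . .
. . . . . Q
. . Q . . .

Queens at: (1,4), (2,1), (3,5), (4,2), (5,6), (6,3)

All columns are distinct and no two queens satisfy |Δrow| = |Δcol|, so no pair attacks.

0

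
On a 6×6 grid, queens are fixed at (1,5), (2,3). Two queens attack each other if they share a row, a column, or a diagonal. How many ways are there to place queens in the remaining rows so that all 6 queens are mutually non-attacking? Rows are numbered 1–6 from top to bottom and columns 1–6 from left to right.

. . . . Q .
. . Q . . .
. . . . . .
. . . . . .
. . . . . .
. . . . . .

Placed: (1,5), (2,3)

Branch on row 3: col 1 → 1; col 6 → 0.
Sum: 1 + 0 = 1.

1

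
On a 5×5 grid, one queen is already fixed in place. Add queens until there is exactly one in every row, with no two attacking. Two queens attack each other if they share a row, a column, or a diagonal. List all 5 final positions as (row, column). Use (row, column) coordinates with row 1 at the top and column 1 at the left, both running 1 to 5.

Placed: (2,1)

(1,4) (2,1) (3,3) (4,5) (5,2)

Row 1: attacked by (2,1)→{1,2}. Safe: 3, 4, 5. Place at column 4.
Row 3: attacked by (1,4)→{2,4}; (2,1)→{1,2}. Safe: 3, 5. Place at column 3.
Row 4: attacked by (1,4)→{1,4}; (2,1)→{1,3}; (3,3)→{2,3,4}. Safe: 5. Place at column 5.
Row 5: attacked by (1,4)→{4}; (2,1)→{1,4}; (3,3)→{1,3,5}; (4,5)→{4,5}. Safe: 2. Place at column 2.
Columns [4, 1, 3, 5, 2], r−c [-3, 1, 0, -1, 3], r+c [5, 3, 6, 9, 7] are all distinct, so no two queens attack.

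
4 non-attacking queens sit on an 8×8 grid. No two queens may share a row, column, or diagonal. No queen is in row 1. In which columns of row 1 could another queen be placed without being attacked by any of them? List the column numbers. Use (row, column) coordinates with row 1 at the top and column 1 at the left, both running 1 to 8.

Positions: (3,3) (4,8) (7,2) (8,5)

(3,3) attacks row 1 at column 3 and diagonals 1, 5.
(4,8) attacks row 1 at column 8 and diagonals 5.
(7,2) attacks row 1 at column 2 and diagonals 8.
(8,5) attacks row 1 at column 5.
Attacked columns: {1, 2, 3, 5, 8}. Safe: {4, 6, 7}.

columns 4, 6, 7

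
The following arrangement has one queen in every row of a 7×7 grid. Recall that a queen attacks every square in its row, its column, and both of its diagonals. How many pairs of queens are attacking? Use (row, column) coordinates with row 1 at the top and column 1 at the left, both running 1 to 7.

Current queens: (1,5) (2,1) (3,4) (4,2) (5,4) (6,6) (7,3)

Same column: (3,4)–(5,4) (column 4).
Same diagonal: (1,5)–(4,2) (|1−4| = |5−2| = 3); (2,1)–(5,4) (|2−5| = |1−4| = 3).
Total attacking pairs: 3.

3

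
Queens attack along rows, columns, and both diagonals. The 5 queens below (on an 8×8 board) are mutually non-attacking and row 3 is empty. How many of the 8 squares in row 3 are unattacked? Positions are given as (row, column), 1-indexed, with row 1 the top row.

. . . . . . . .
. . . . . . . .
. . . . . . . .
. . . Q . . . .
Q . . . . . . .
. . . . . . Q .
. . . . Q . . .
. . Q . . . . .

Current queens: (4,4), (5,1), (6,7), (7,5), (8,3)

2

(4,4) attacks row 3 at column 4 and diagonals 3, 5.
(5,1) attacks row 3 at column 1 and diagonals 3.
(6,7) attacks row 3 at column 7 and diagonals 4.
(7,5) attacks row 3 at column 5 and diagonals 1.
(8,3) attacks row 3 at column 3 and diagonals 8.
Attacked columns: {1, 3, 4, 5, 7, 8}. Safe: {2, 6}.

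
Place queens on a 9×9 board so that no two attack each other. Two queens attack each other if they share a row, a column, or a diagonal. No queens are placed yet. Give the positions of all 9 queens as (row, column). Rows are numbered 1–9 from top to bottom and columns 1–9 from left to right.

(1,5) (2,1) (3,6) (4,4) (5,2) (6,8) (7,3) (8,9) (9,7)

Row 1: Safe: 1, 2, 3, 4, 5, 6, 7, 8, 9. Place at column 5.
Row 2: attacked by (1,5)→{4,5,6}. Safe: 1, 2, 3, 7, 8, 9. Place at column 1.
Row 3: attacked by (1,5)→{3,5,7}; (2,1)→{1,2}. Safe: 4, 6, 8, 9. Place at column 6.
Row 4: attacked by (1,5)→{2,5,8}; (2,1)→{1,3}; (3,6)→{5,6,7}. Safe: 4, 9. Place at column 4.
Row 5: attacked by (1,5)→{1,5,9}; (2,1)→{1,4}; (3,6)→{4,6,8}; (4,4)→{3,4,5}. Safe: 2, 7. Place at column 2.
Row 6: attacked by (1,5)→{5}; (2,1)→{1,5}; (3,6)→{3,6,9}; (4,4)→{2,4,6}; (5,2)→{1,2,3}. Safe: 7, 8. Place at column 8.
Row 7: attacked by (1,5)→{5}; (2,1)→{1,6}; (3,6)→{2,6}; (4,4)→{1,4,7}; (5,2)→{2,4}; (6,8)→{7,8,9}. Safe: 3. Place at column 3.
Row 8: attacked by (1,5)→{5}; (2,1)→{1,7}; (3,6)→{1,6}; (4,4)→{4,8}; (5,2)→{2,5}; (6,8)→{6,8}; (7,3)→{2,3,4}. Safe: 9. Place at column 9.
Row 9: attacked by (1,5)→{5}; (2,1)→{1,8}; (3,6)→{6}; (4,4)→{4,9}; (5,2)→{2,6}; (6,8)→{5,8}; (7,3)→{1,3,5}; (8,9)→{8,9}. Safe: 7. Place at column 7.
Columns [5, 1, 6, 4, 2, 8, 3, 9, 7], r−c [-4, 1, -3, 0, 3, -2, 4, -1, 2], r+c [6, 3, 9, 8, 7, 14, 10, 17, 16] are all distinct, so no two queens attack.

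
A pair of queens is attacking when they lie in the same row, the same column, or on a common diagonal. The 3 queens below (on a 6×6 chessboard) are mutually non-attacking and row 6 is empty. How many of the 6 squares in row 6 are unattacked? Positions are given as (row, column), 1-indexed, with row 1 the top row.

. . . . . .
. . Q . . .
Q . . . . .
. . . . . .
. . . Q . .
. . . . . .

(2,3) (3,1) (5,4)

2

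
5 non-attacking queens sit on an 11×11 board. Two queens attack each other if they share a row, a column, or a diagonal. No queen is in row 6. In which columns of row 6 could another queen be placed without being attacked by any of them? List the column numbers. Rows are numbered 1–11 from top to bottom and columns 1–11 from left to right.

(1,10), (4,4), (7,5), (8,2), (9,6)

(1,10) attacks row 6 at column 10 and diagonals 5.
(4,4) attacks row 6 at column 4 and diagonals 2, 6.
(7,5) attacks row 6 at column 5 and diagonals 4, 6.
(8,2) attacks row 6 at column 2 and diagonals 4.
(9,6) attacks row 6 at column 6 and diagonals 3, 9.
Attacked columns: {2, 3, 4, 5, 6, 9, 10}. Safe: {1, 7, 8, 11}.

columns 1, 7, 8, 11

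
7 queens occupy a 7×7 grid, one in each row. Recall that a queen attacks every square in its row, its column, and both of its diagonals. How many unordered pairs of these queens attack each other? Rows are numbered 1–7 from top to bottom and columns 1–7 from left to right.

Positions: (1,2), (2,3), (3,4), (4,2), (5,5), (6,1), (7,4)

6

Same column: (1,2)–(4,2) (column 2); (3,4)–(7,4) (column 4).
Same diagonal: (1,2)–(2,3) (|1−2| = |2−3| = 1); (1,2)–(3,4) (|1−3| = |2−4| = 2); (2,3)–(3,4) (|2−3| = |3−4| = 1); (3,4)–(6,1) (|3−6| = |4−1| = 3).
Total attacking pairs: 6.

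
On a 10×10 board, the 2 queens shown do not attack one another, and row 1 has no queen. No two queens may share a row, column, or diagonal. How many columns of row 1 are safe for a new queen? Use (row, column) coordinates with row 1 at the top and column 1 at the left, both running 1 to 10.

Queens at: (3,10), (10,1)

(3,10) attacks row 1 at column 10 and diagonals 8.
(10,1) attacks row 1 at column 1 and diagonals 10.
Attacked columns: {1, 8, 10}. Safe: {2, 3, 4, 5, 6, 7, 9}.

7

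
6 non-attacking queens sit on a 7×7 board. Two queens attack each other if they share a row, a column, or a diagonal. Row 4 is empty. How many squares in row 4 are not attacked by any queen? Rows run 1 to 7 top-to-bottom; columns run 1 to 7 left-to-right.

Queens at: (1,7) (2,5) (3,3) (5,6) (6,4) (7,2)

(1,7) attacks row 4 at column 7 and diagonals 4.
(2,5) attacks row 4 at column 5 and diagonals 3, 7.
(3,3) attacks row 4 at column 3 and diagonals 2, 4.
(5,6) attacks row 4 at column 6 and diagonals 5, 7.
(6,4) attacks row 4 at column 4 and diagonals 2, 6.
(7,2) attacks row 4 at column 2 and diagonals 5.
Attacked columns: {2, 3, 4, 5, 6, 7}. Safe: {1}.

1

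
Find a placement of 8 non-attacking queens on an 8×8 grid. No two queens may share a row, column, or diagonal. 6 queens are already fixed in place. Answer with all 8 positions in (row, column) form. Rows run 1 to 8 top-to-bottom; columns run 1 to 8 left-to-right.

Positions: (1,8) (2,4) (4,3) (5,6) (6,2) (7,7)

Row 3: attacked by (1,8)→{6,8}; (2,4)→{3,4,5}; (4,3)→{2,3,4}; (5,6)→{4,6,8}; (6,2)→{2,5}; (7,7)→{3,7}. Safe: 1. Place at column 1.
Row 8: attacked by (1,8)→{1,8}; (2,4)→{4}; (3,1)→{1,6}; (4,3)→{3,7}; (5,6)→{3,6}; (6,2)→{2,4}; (7,7)→{6,7,8}. Safe: 5. Place at column 5.
Columns [8, 4, 1, 3, 6, 2, 7, 5], r−c [-7, -2, 2, 1, -1, 4, 0, 3], r+c [9, 6, 4, 7, 11, 8, 14, 13] are all distinct, so no two queens attack.

(1,8) (2,4) (3,1) (4,3) (5,6) (6,2) (7,7) (8,5)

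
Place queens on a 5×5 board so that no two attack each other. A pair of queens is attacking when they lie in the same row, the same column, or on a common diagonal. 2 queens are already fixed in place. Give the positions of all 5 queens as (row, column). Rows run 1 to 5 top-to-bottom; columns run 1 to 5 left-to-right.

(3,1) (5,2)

Row 1: attacked by (3,1)→{1,3}; (5,2)→{2}. Safe: 4, 5. Place at column 5.
Row 2: attacked by (1,5)→{4,5}; (3,1)→{1,2}; (5,2)→{2,5}. Safe: 3. Place at column 3.
Row 4: attacked by (1,5)→{2,5}; (2,3)→{1,3,5}; (3,1)→{1,2}; (5,2)→{1,2,3}. Safe: 4. Place at column 4.
Columns [5, 3, 1, 4, 2], r−c [-4, -1, 2, 0, 3], r+c [6, 5, 4, 8, 7] are all distinct, so no two queens attack.

(1,5) (2,3) (3,1) (4,4) (5,2)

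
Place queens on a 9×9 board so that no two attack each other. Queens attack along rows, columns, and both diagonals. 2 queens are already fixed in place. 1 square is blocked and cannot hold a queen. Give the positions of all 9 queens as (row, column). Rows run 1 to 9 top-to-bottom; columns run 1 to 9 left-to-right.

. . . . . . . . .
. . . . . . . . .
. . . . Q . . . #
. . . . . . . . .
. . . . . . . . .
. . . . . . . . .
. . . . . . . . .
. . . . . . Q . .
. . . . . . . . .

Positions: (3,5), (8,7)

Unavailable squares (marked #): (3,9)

Row 1: attacked by (3,5)→{3,5,7}; (8,7)→{7}. Safe: 1, 2, 4, 6, 8, 9. Place at column 8.
Row 2: attacked by (1,8)→{7,8,9}; (3,5)→{4,5,6}; (8,7)→{1,7}. Safe: 2, 3. Place at column 3.
Row 4: attacked by (1,8)→{5,8}; (2,3)→{1,3,5}; (3,5)→{4,5,6}; (8,7)→{3,7}. Safe: 2, 9. Place at column 2.
Row 5: attacked by (1,8)→{4,8}; (2,3)→{3,6}; (3,5)→{3,5,7}; (4,2)→{1,2,3}; (8,7)→{4,7}. Safe: 9. Place at column 9.
Row 6: attacked by (1,8)→{3,8}; (2,3)→{3,7}; (3,5)→{2,5,8}; (4,2)→{2,4}; (5,9)→{8,9}; (8,7)→{5,7,9}. Safe: 1, 6. Place at column 6.
Row 7: attacked by (1,8)→{2,8}; (2,3)→{3,8}; (3,5)→{1,5,9}; (4,2)→{2,5}; (5,9)→{7,9}; (6,6)→{5,6,7}; (8,7)→{6,7,8}. Safe: 4. Place at column 4.
Row 9: attacked by (1,8)→{8}; (2,3)→{3}; (3,5)→{5}; (4,2)→{2,7}; (5,9)→{5,9}; (6,6)→{3,6,9}; (7,4)→{2,4,6}; (8,7)→{6,7,8}. Safe: 1. Place at column 1.
Columns [8, 3, 5, 2, 9, 6, 4, 7, 1], r−c [-7, -1, -2, 2, -4, 0, 3, 1, 8], r+c [9, 5, 8, 6, 14, 12, 11, 15, 10] are all distinct, so no two queens attack.

(1,8) (2,3) (3,5) (4,2) (5,9) (6,6) (7,4) (8,7) (9,1)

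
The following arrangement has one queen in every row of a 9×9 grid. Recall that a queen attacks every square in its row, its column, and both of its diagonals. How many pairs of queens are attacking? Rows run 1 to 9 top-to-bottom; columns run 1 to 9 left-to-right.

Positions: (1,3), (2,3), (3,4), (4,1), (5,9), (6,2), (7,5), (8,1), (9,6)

5

Same column: (1,3)–(2,3) (column 3); (4,1)–(8,1) (column 1).
Same diagonal: (2,3)–(3,4) (|2−3| = |3−4| = 1); (2,3)–(4,1) (|2−4| = |3−1| = 2); (4,1)–(9,6) (|4−9| = |1−6| = 5).
Total attacking pairs: 5.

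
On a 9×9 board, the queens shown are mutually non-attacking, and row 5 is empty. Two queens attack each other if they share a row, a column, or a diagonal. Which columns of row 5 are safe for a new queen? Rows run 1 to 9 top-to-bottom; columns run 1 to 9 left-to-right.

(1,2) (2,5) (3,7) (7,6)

columns 1, 3

(1,2) attacks row 5 at column 2 and diagonals 6.
(2,5) attacks row 5 at column 5 and diagonals 2, 8.
(3,7) attacks row 5 at column 7 and diagonals 5, 9.
(7,6) attacks row 5 at column 6 and diagonals 4, 8.
Attacked columns: {2, 4, 5, 6, 7, 8, 9}. Safe: {1, 3}.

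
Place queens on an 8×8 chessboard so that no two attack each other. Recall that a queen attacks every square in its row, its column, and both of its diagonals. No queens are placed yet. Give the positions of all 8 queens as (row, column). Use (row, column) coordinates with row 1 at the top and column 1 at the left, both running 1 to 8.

(1,4) (2,6) (3,8) (4,3) (5,1) (6,7) (7,5) (8,2)

Row 1: Safe: 1, 2, 3, 4, 5, 6, 7, 8. Place at column 4.
Row 2: attacked by (1,4)→{3,4,5}. Safe: 1, 2, 6, 7, 8. Place at column 6.
Row 3: attacked by (1,4)→{2,4,6}; (2,6)→{5,6,7}. Safe: 1, 3, 8. Place at column 8.
Row 4: attacked by (1,4)→{1,4,7}; (2,6)→{4,6,8}; (3,8)→{7,8}. Safe: 2, 3, 5. Place at column 3.
Row 5: attacked by (1,4)→{4,8}; (2,6)→{3,6}; (3,8)→{6,8}; (4,3)→{2,3,4}. Safe: 1, 5, 7. Place at column 1.
Row 6: attacked by (1,4)→{4}; (2,6)→{2,6}; (3,8)→{5,8}; (4,3)→{1,3,5}; (5,1)→{1,2}. Safe: 7. Place at column 7.
Row 7: attacked by (1,4)→{4}; (2,6)→{1,6}; (3,8)→{4,8}; (4,3)→{3,6}; (5,1)→{1,3}; (6,7)→{6,7,8}. Safe: 2, 5. Place at column 5.
Row 8: attacked by (1,4)→{4}; (2,6)→{6}; (3,8)→{3,8}; (4,3)→{3,7}; (5,1)→{1,4}; (6,7)→{5,7}; (7,5)→{4,5,6}. Safe: 2. Place at column 2.
Columns [4, 6, 8, 3, 1, 7, 5, 2], r−c [-3, -4, -5, 1, 4, -1, 2, 6], r+c [5, 8, 11, 7, 6, 13, 12, 10] are all distinct, so no two queens attack.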